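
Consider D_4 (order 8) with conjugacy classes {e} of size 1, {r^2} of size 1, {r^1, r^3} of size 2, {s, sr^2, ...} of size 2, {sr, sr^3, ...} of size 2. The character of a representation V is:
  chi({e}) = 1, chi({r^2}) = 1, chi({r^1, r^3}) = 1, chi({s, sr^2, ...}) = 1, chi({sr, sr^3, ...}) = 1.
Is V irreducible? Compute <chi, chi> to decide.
Irreducible: <chi, chi> = 1.

Argument: <chi, chi> = (1/|G|) sum_C |C| * |chi(C)|^2 = (1/8)[1*|1|^2 + 1*|1|^2 + 2*|1|^2 + 2*|1|^2 + 2*|1|^2]
  = (1/8)[(1) + (1) + (2) + (2) + (2)] = 8/8 = 1.
A character is irreducible iff <chi, chi> = 1, so this representation is irreducible.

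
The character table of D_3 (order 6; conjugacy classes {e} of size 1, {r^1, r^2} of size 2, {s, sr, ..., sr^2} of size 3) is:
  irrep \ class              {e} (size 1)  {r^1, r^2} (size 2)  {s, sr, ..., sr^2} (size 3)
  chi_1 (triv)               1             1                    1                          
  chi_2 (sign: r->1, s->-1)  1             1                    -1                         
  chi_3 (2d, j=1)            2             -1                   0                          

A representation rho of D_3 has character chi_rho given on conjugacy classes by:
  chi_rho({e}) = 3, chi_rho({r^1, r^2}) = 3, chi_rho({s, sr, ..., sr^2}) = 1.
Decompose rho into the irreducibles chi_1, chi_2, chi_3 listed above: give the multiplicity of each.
Multiplicities: chi_1: 2, chi_2: 1, chi_3: 0.

Proof sketch: Use <chi_rho, chi> = (1/|G|) sum_C |C| * chi_rho(C) * conj(chi(C)) with |G| = 6 for each irreducible chi in the table:
  <chi_rho, chi_1> = (1/6)[1*(3)*conj(1) + 2*(3)*conj(1) + 3*(1)*conj(1)]
      = (1/6)[(3) + (6) + (3)] = 12/6 = 2
  <chi_rho, chi_2> = (1/6)[1*(3)*conj(1) + 2*(3)*conj(1) + 3*(1)*conj(-1)]
      = (1/6)[(3) + (6) + (-3)] = 6/6 = 1
  <chi_rho, chi_3> = (1/6)[1*(3)*conj(2) + 2*(3)*conj(-1) + 3*(1)*conj(0)]
      = (1/6)[(6) + (-6) + (0)] = 0/6 = 0
Dimension check: dim(rho) = sum (mult * dim) = 2*1 + 1*1 + 0*2 = 3 = chi_rho(e) = 3.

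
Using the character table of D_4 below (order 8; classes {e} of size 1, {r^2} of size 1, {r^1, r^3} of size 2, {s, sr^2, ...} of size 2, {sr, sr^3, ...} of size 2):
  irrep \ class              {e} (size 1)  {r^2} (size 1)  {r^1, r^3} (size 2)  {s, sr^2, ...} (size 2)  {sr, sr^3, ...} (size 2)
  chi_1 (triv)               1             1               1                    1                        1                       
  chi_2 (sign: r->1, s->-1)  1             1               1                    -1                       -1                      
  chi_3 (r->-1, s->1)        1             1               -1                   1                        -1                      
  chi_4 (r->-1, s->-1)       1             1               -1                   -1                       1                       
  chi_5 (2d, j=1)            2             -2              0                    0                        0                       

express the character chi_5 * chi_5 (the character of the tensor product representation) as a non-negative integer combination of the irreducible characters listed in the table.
chi_5 tensor chi_5 = chi_1 + chi_2 + chi_3 + chi_4 (all other irreducibles have multiplicity 0).

The character of a tensor product is the pointwise product (chi_5 * chi_5)(C) = chi_5(C) * chi_5(C):
  {e}: (2)*(2), {r^2}: (-2)*(-2), {r^1, r^3}: (0)*(0), {s, sr^2, ...}: (0)*(0), {sr, sr^3, ...}: (0)*(0)
so (chi_5 * chi_5) takes values
  {e} -> 4, {r^2} -> 4, {r^1, r^3} -> 0, {s, sr^2, ...} -> 0, {sr, sr^3, ...} -> 0.
Now take the inner product of this character with each irreducible chi from the table, <chi_5*chi_5, chi> = (1/8) sum_C |C| (chi_5*chi_5)(C) conj(chi(C)):
  <chi_5*chi_5, chi_1> = (1/8)[1*(4)*conj(1) + 1*(4)*conj(1) + 2*(0)*conj(1) + 2*(0)*conj(1) + 2*(0)*conj(1)]
      = (1/8)[(4) + (4) + (0) + (0) + (0)] = 8/8 = 1
  <chi_5*chi_5, chi_2> = (1/8)[1*(4)*conj(1) + 1*(4)*conj(1) + 2*(0)*conj(1) + 2*(0)*conj(-1) + 2*(0)*conj(-1)]
      = (1/8)[(4) + (4) + (0) + (0) + (0)] = 8/8 = 1
  <chi_5*chi_5, chi_3> = (1/8)[1*(4)*conj(1) + 1*(4)*conj(1) + 2*(0)*conj(-1) + 2*(0)*conj(1) + 2*(0)*conj(-1)]
      = (1/8)[(4) + (4) + (0) + (0) + (0)] = 8/8 = 1
  <chi_5*chi_5, chi_4> = (1/8)[1*(4)*conj(1) + 1*(4)*conj(1) + 2*(0)*conj(-1) + 2*(0)*conj(-1) + 2*(0)*conj(1)]
      = (1/8)[(4) + (4) + (0) + (0) + (0)] = 8/8 = 1
  <chi_5*chi_5, chi_5> = (1/8)[1*(4)*conj(2) + 1*(4)*conj(-2) + 2*(0)*conj(0) + 2*(0)*conj(0) + 2*(0)*conj(0)]
      = (1/8)[(8) + (-8) + (0) + (0) + (0)] = 0/8 = 0
Hence the multiplicities are chi_1: 1, chi_2: 1, chi_3: 1, chi_4: 1. Dimension check: dim(chi_5)*dim(chi_5) = 2*2 = 4 and sum (mult * dim) = 1*1 + 1*1 + 1*1 + 1*1 = 4.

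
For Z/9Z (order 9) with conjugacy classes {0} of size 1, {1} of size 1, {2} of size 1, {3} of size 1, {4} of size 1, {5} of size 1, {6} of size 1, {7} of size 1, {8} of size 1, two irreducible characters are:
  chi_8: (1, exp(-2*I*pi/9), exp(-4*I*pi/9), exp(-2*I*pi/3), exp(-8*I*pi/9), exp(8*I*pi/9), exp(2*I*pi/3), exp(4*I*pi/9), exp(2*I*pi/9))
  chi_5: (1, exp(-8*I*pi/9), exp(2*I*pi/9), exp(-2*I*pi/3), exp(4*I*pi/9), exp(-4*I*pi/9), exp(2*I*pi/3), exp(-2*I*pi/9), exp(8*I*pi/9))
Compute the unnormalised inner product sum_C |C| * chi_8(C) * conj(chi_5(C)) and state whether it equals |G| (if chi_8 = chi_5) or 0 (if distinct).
Sum = 0; so <chi_8, chi_5> = 0 (distinct irreducibles are orthogonal).

Justification: Compute term by term over conjugacy classes (|C| * chi_8(C) * conj(chi_5(C))):
  1*(1)*conj(1) + 1*(exp(-2*I*pi/9))*conj(exp(-8*I*pi/9)) + 1*(exp(-4*I*pi/9))*conj(exp(2*I*pi/9)) + 1*(exp(-2*I*pi/3))*conj(exp(-2*I*pi/3)) + 1*(exp(-8*I*pi/9))*conj(exp(4*I*pi/9)) + 1*(exp(8*I*pi/9))*conj(exp(-4*I*pi/9)) + 1*(exp(2*I*pi/3))*conj(exp(2*I*pi/3)) + 1*(exp(4*I*pi/9))*conj(exp(-2*I*pi/9)) + 1*(exp(2*I*pi/9))*conj(exp(8*I*pi/9))
  = (1) + (exp(2*I*pi/3)) + (exp(-2*I*pi/3)) + (1) + (exp(2*I*pi/3)) + (exp(-2*I*pi/3)) + (1) + (exp(2*I*pi/3)) + (exp(-2*I*pi/3))
  = 0.
(Exp terms are combined using exp(i*s)*conj(exp(i*t)) = exp(i*(s-t)), and sums of them are collapsed using the identity that for every m > 1 the m distinct m-th roots of unity sum to 0, e.g. 1 + exp(2*I*pi/3) + exp(-2*I*pi/3) = 0.)
Dividing by |G| = 9 gives 0/9 = 0, matching the row-orthogonality relation <chi_8, chi_5> = [chi_8 = chi_5].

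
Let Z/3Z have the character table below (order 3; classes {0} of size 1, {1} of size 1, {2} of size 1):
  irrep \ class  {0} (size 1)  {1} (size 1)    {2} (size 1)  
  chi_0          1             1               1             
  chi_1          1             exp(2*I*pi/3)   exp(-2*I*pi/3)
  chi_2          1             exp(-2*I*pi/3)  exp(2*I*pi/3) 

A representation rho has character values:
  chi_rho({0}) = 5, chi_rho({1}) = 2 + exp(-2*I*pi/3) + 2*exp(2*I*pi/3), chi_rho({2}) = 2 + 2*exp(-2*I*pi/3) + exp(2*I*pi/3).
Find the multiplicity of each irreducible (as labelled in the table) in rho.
Multiplicities: chi_0: 2, chi_1: 2, chi_2: 1.

Working: Use <chi_rho, chi> = (1/|G|) sum_C |C| * chi_rho(C) * conj(chi(C)) with |G| = 3 for each irreducible chi in the table:
  <chi_rho, chi_0> = (1/3)[1*(5)*conj(1) + 1*(2 + exp(-2*I*pi/3) + 2*exp(2*I*pi/3))*conj(1) + 1*(2 + 2*exp(-2*I*pi/3) + exp(2*I*pi/3))*conj(1)]
      = (1/3)[(5) + (2 + exp(-2*I*pi/3) + 2*exp(2*I*pi/3)) + (2 + 2*exp(-2*I*pi/3) + exp(2*I*pi/3))] = 6/3 = 2
  <chi_rho, chi_1> = (1/3)[1*(5)*conj(1) + 1*(2 + exp(-2*I*pi/3) + 2*exp(2*I*pi/3))*conj(exp(2*I*pi/3)) + 1*(2 + 2*exp(-2*I*pi/3) + exp(2*I*pi/3))*conj(exp(-2*I*pi/3))]
      = (1/3)[(5) + (2 + 2*exp(-2*I*pi/3) + exp(2*I*pi/3)) + (2 + exp(-2*I*pi/3) + 2*exp(2*I*pi/3))] = 6/3 = 2
  <chi_rho, chi_2> = (1/3)[1*(5)*conj(1) + 1*(2 + exp(-2*I*pi/3) + 2*exp(2*I*pi/3))*conj(exp(-2*I*pi/3)) + 1*(2 + 2*exp(-2*I*pi/3) + exp(2*I*pi/3))*conj(exp(2*I*pi/3))]
      = (1/3)[(5) + (-1) + (-1)] = 3/3 = 1
(Exp terms are combined using exp(i*s)*conj(exp(i*t)) = exp(i*(s-t)), and sums of them are collapsed using the identity that for every m > 1 the m distinct m-th roots of unity sum to 0, e.g. 1 + exp(2*I*pi/3) + exp(-2*I*pi/3) = 0.)
Dimension check: dim(rho) = sum (mult * dim) = 2*1 + 2*1 + 1*1 = 5 = chi_rho(e) = 5.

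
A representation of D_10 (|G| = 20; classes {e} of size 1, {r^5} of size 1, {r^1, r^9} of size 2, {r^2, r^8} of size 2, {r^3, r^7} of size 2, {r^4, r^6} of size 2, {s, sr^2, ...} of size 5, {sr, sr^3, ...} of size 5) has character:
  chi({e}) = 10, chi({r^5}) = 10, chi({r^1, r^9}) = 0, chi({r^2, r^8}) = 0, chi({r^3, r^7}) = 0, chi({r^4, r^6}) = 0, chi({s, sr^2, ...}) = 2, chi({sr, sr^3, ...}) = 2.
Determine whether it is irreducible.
Not irreducible (reducible): <chi, chi> = 12 > 1.

Proof sketch: <chi, chi> = (1/|G|) sum_C |C| * |chi(C)|^2 = (1/20)[1*|10|^2 + 1*|10|^2 + 2*|0|^2 + 2*|0|^2 + 2*|0|^2 + 2*|0|^2 + 5*|2|^2 + 5*|2|^2]
  = (1/20)[(100) + (100) + (0) + (0) + (0) + (0) + (20) + (20)] = 240/20 = 12.
A character is irreducible iff <chi, chi> = 1, so this representation is reducible.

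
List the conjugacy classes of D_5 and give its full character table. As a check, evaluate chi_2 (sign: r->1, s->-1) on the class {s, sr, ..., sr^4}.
Conjugacy classes: {e} of size 1, {r^1, r^4} of size 2, {r^2, r^3} of size 2, {s, sr, ..., sr^4} of size 5.
Character table:
  irrep \ class              {e} (size 1)  {r^1, r^4} (size 2)  {r^2, r^3} (size 2)  {s, sr, ..., sr^4} (size 5)
  chi_1 (triv)               1             1                    1                    1                          
  chi_2 (sign: r->1, s->-1)  1             1                    1                    -1                         
  chi_3 (2d, j=1)            2             -1/2 + sqrt(5)/2     -sqrt(5)/2 - 1/2     0                          
  chi_4 (2d, j=2)            2             -sqrt(5)/2 - 1/2     -1/2 + sqrt(5)/2     0                          

Spot check: chi_2 (sign: r->1, s->-1) on {s, sr, ..., sr^4} = -1.

Details: D_5 has order 2*5 = 10 with 4 conjugacy classes, hence 4 irreducibles. Sum of squared dims 1 + 1 + 4 + 4 = 10 = |G|. Linear characters come from the abelianisation; the 2-dimensional irreps have character r^k -> 2*cos(2*pi*j*k/5), reflections -> 0.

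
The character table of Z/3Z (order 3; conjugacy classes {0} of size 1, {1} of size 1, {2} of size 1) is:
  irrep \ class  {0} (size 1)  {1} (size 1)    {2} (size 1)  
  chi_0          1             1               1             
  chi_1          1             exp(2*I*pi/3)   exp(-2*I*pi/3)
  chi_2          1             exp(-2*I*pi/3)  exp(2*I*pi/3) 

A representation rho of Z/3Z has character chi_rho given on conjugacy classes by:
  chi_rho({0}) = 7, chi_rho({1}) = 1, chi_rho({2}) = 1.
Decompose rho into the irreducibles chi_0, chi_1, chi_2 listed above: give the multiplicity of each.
Multiplicities: chi_0: 3, chi_1: 2, chi_2: 2.

Reasoning: Use <chi_rho, chi> = (1/|G|) sum_C |C| * chi_rho(C) * conj(chi(C)) with |G| = 3 for each irreducible chi in the table:
  <chi_rho, chi_0> = (1/3)[1*(7)*conj(1) + 1*(1)*conj(1) + 1*(1)*conj(1)]
      = (1/3)[(7) + (1) + (1)] = 9/3 = 3
  <chi_rho, chi_1> = (1/3)[1*(7)*conj(1) + 1*(1)*conj(exp(2*I*pi/3)) + 1*(1)*conj(exp(-2*I*pi/3))]
      = (1/3)[(7) + (2 + 3*exp(-2*I*pi/3) + 2*exp(2*I*pi/3)) + (2 + 2*exp(-2*I*pi/3) + 3*exp(2*I*pi/3))] = 6/3 = 2
  <chi_rho, chi_2> = (1/3)[1*(7)*conj(1) + 1*(1)*conj(exp(-2*I*pi/3)) + 1*(1)*conj(exp(2*I*pi/3))]
      = (1/3)[(7) + (2 + 2*exp(-2*I*pi/3) + 3*exp(2*I*pi/3)) + (2 + 3*exp(-2*I*pi/3) + 2*exp(2*I*pi/3))] = 6/3 = 2
(Exp terms are combined using exp(i*s)*conj(exp(i*t)) = exp(i*(s-t)), and sums of them are collapsed using the identity that for every m > 1 the m distinct m-th roots of unity sum to 0, e.g. 1 + exp(2*I*pi/3) + exp(-2*I*pi/3) = 0.)
Dimension check: dim(rho) = sum (mult * dim) = 3*1 + 2*1 + 2*1 = 7 = chi_rho(e) = 7.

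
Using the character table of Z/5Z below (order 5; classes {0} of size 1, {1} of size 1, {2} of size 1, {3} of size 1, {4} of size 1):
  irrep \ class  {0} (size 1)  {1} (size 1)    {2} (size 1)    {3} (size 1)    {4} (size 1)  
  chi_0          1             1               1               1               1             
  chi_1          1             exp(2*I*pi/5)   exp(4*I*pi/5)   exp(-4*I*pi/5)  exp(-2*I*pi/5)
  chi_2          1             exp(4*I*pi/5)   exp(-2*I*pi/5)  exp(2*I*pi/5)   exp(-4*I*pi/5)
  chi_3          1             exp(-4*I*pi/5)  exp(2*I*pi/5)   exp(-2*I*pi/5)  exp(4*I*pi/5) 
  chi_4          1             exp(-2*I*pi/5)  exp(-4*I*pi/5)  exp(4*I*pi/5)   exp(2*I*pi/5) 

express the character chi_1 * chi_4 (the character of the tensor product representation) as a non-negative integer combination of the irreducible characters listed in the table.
chi_1 tensor chi_4 = chi_0 (all other irreducibles have multiplicity 0).

Reasoning: The character of a tensor product is the pointwise product (chi_1 * chi_4)(C) = chi_1(C) * chi_4(C):
  {0}: (1)*(1), {1}: (exp(2*I*pi/5))*(exp(-2*I*pi/5)), {2}: (exp(4*I*pi/5))*(exp(-4*I*pi/5)), {3}: (exp(-4*I*pi/5))*(exp(4*I*pi/5)), {4}: (exp(-2*I*pi/5))*(exp(2*I*pi/5))
so (chi_1 * chi_4) takes values
  {0} -> 1, {1} -> 1, {2} -> 1, {3} -> 1, {4} -> 1.
Now take the inner product of this character with each irreducible chi from the table, <chi_1*chi_4, chi> = (1/5) sum_C |C| (chi_1*chi_4)(C) conj(chi(C)):
  <chi_1*chi_4, chi_0> = (1/5)[1*(1)*conj(1) + 1*(1)*conj(1) + 1*(1)*conj(1) + 1*(1)*conj(1) + 1*(1)*conj(1)]
      = (1/5)[(1) + (1) + (1) + (1) + (1)] = 5/5 = 1
  <chi_1*chi_4, chi_1> = (1/5)[1*(1)*conj(1) + 1*(1)*conj(exp(2*I*pi/5)) + 1*(1)*conj(exp(4*I*pi/5)) + 1*(1)*conj(exp(-4*I*pi/5)) + 1*(1)*conj(exp(-2*I*pi/5))]
      = (1/5)[(1) + (exp(-2*I*pi/5)) + (exp(-4*I*pi/5)) + (exp(4*I*pi/5)) + (exp(2*I*pi/5))] = 0/5 = 0
  <chi_1*chi_4, chi_2> = (1/5)[1*(1)*conj(1) + 1*(1)*conj(exp(4*I*pi/5)) + 1*(1)*conj(exp(-2*I*pi/5)) + 1*(1)*conj(exp(2*I*pi/5)) + 1*(1)*conj(exp(-4*I*pi/5))]
      = (1/5)[(1) + (exp(-4*I*pi/5)) + (exp(2*I*pi/5)) + (exp(-2*I*pi/5)) + (exp(4*I*pi/5))] = 0/5 = 0
  <chi_1*chi_4, chi_3> = (1/5)[1*(1)*conj(1) + 1*(1)*conj(exp(-4*I*pi/5)) + 1*(1)*conj(exp(2*I*pi/5)) + 1*(1)*conj(exp(-2*I*pi/5)) + 1*(1)*conj(exp(4*I*pi/5))]
      = (1/5)[(1) + (exp(4*I*pi/5)) + (exp(-2*I*pi/5)) + (exp(2*I*pi/5)) + (exp(-4*I*pi/5))] = 0/5 = 0
  <chi_1*chi_4, chi_4> = (1/5)[1*(1)*conj(1) + 1*(1)*conj(exp(-2*I*pi/5)) + 1*(1)*conj(exp(-4*I*pi/5)) + 1*(1)*conj(exp(4*I*pi/5)) + 1*(1)*conj(exp(2*I*pi/5))]
      = (1/5)[(1) + (exp(2*I*pi/5)) + (exp(4*I*pi/5)) + (exp(-4*I*pi/5)) + (exp(-2*I*pi/5))] = 0/5 = 0
(Exp terms are combined using exp(i*s)*conj(exp(i*t)) = exp(i*(s-t)), and sums of them are collapsed using the identity that for every m > 1 the m distinct m-th roots of unity sum to 0, e.g. 1 + exp(2*I*pi/3) + exp(-2*I*pi/3) = 0.)
Hence the multiplicities are chi_0: 1. Dimension check: dim(chi_1)*dim(chi_4) = 1*1 = 1 and sum (mult * dim) = 1*1 = 1.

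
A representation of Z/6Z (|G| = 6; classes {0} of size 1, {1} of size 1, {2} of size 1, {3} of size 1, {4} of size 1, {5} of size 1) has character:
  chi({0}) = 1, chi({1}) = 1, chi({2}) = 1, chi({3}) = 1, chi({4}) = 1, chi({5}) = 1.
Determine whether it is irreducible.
Irreducible: <chi, chi> = 1.

Why: <chi, chi> = (1/|G|) sum_C |C| * |chi(C)|^2 = (1/6)[1*|1|^2 + 1*|1|^2 + 1*|1|^2 + 1*|1|^2 + 1*|1|^2 + 1*|1|^2]
  = (1/6)[(1) + (1) + (1) + (1) + (1) + (1)] = 6/6 = 1.
(Exp terms are combined using exp(i*s)*conj(exp(i*t)) = exp(i*(s-t)), and sums of them are collapsed using the identity that for every m > 1 the m distinct m-th roots of unity sum to 0, e.g. 1 + exp(2*I*pi/3) + exp(-2*I*pi/3) = 0.)
A character is irreducible iff <chi, chi> = 1, so this representation is irreducible.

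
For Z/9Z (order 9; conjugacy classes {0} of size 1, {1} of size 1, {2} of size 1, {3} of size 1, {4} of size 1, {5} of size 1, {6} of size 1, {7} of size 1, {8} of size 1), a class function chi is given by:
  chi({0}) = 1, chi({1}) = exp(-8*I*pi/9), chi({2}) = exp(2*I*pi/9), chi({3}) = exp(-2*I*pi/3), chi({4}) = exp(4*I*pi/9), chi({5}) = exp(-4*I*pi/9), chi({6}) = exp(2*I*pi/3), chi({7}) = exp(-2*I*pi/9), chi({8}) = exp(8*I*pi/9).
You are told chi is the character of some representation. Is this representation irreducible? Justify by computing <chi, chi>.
Irreducible: <chi, chi> = 1.

Details: <chi, chi> = (1/|G|) sum_C |C| * |chi(C)|^2 = (1/9)[1*|1|^2 + 1*|exp(-8*I*pi/9)|^2 + 1*|exp(2*I*pi/9)|^2 + 1*|exp(-2*I*pi/3)|^2 + 1*|exp(4*I*pi/9)|^2 + 1*|exp(-4*I*pi/9)|^2 + 1*|exp(2*I*pi/3)|^2 + 1*|exp(-2*I*pi/9)|^2 + 1*|exp(8*I*pi/9)|^2]
  = (1/9)[(1) + (1) + (1) + (1) + (1) + (1) + (1) + (1) + (1)] = 9/9 = 1.
(Exp terms are combined using exp(i*s)*conj(exp(i*t)) = exp(i*(s-t)), and sums of them are collapsed using the identity that for every m > 1 the m distinct m-th roots of unity sum to 0, e.g. 1 + exp(2*I*pi/3) + exp(-2*I*pi/3) = 0.)
A character is irreducible iff <chi, chi> = 1, so this representation is irreducible.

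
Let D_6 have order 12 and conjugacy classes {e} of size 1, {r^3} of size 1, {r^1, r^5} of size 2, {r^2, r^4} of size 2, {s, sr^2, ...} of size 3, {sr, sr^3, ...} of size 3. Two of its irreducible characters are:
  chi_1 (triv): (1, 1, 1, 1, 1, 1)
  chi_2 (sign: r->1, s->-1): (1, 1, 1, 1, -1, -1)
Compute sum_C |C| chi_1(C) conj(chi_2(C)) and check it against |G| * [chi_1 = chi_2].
Sum = 0; so <chi_1, chi_2> = 0 (distinct irreducibles are orthogonal).

Why: Compute term by term over conjugacy classes (|C| * chi_1(C) * conj(chi_2(C))):
  1*(1)*conj(1) + 1*(1)*conj(1) + 2*(1)*conj(1) + 2*(1)*conj(1) + 3*(1)*conj(-1) + 3*(1)*conj(-1)
  = (1) + (1) + (2) + (2) + (-3) + (-3)
  = 0.
Dividing by |G| = 12 gives 0/12 = 0, matching the row-orthogonality relation <chi_1, chi_2> = [chi_1 = chi_2].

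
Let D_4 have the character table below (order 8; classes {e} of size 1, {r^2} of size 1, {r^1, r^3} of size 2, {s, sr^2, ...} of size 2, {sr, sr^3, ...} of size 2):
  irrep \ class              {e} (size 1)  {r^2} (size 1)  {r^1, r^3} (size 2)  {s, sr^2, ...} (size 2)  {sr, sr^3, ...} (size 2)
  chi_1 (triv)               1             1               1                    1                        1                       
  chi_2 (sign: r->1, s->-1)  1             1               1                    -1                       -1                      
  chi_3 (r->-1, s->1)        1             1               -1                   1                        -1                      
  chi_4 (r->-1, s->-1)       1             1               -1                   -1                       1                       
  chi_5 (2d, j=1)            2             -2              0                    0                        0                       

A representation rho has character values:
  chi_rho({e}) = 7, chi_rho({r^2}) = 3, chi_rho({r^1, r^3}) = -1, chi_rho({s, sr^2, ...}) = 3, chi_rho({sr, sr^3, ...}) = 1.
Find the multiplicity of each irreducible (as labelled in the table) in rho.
Multiplicities: chi_1: 2, chi_2: 0, chi_3: 2, chi_4: 1, chi_5: 1.

Working: Use <chi_rho, chi> = (1/|G|) sum_C |C| * chi_rho(C) * conj(chi(C)) with |G| = 8 for each irreducible chi in the table:
  <chi_rho, chi_1> = (1/8)[1*(7)*conj(1) + 1*(3)*conj(1) + 2*(-1)*conj(1) + 2*(3)*conj(1) + 2*(1)*conj(1)]
      = (1/8)[(7) + (3) + (-2) + (6) + (2)] = 16/8 = 2
  <chi_rho, chi_2> = (1/8)[1*(7)*conj(1) + 1*(3)*conj(1) + 2*(-1)*conj(1) + 2*(3)*conj(-1) + 2*(1)*conj(-1)]
      = (1/8)[(7) + (3) + (-2) + (-6) + (-2)] = 0/8 = 0
  <chi_rho, chi_3> = (1/8)[1*(7)*conj(1) + 1*(3)*conj(1) + 2*(-1)*conj(-1) + 2*(3)*conj(1) + 2*(1)*conj(-1)]
      = (1/8)[(7) + (3) + (2) + (6) + (-2)] = 16/8 = 2
  <chi_rho, chi_4> = (1/8)[1*(7)*conj(1) + 1*(3)*conj(1) + 2*(-1)*conj(-1) + 2*(3)*conj(-1) + 2*(1)*conj(1)]
      = (1/8)[(7) + (3) + (2) + (-6) + (2)] = 8/8 = 1
  <chi_rho, chi_5> = (1/8)[1*(7)*conj(2) + 1*(3)*conj(-2) + 2*(-1)*conj(0) + 2*(3)*conj(0) + 2*(1)*conj(0)]
      = (1/8)[(14) + (-6) + (0) + (0) + (0)] = 8/8 = 1
Dimension check: dim(rho) = sum (mult * dim) = 2*1 + 0*1 + 2*1 + 1*1 + 1*2 = 7 = chi_rho(e) = 7.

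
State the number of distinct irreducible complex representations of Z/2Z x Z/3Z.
6

Proof sketch: The number of irreducible complex representations of a finite group equals its number of conjugacy classes. Z/2Z x Z/3Z is abelian of order 6, so every element is its own conjugacy class: 6 classes, so Z/2Z x Z/3Z (order 6) has exactly 6 irreducible complex representations.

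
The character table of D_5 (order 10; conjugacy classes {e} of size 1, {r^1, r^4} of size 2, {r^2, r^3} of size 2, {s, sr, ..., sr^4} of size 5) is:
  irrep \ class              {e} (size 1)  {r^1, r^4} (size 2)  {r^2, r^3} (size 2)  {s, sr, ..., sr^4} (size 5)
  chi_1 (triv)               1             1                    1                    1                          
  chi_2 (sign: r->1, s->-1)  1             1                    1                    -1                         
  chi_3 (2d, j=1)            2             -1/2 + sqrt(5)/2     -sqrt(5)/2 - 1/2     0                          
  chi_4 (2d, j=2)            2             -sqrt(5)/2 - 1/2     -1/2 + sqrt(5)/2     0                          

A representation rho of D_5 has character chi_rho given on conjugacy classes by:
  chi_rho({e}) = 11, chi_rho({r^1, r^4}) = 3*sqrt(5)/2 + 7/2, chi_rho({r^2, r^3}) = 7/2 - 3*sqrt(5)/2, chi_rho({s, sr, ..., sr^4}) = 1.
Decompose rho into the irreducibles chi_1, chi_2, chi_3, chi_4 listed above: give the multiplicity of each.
Multiplicities: chi_1: 3, chi_2: 2, chi_3: 3, chi_4: 0.

Proof sketch: Use <chi_rho, chi> = (1/|G|) sum_C |C| * chi_rho(C) * conj(chi(C)) with |G| = 10 for each irreducible chi in the table:
  <chi_rho, chi_1> = (1/10)[1*(11)*conj(1) + 2*(3*sqrt(5)/2 + 7/2)*conj(1) + 2*(7/2 - 3*sqrt(5)/2)*conj(1) + 5*(1)*conj(1)]
      = (1/10)[(11) + (3*sqrt(5) + 7) + (7 - 3*sqrt(5)) + (5)] = 30/10 = 3
  <chi_rho, chi_2> = (1/10)[1*(11)*conj(1) + 2*(3*sqrt(5)/2 + 7/2)*conj(1) + 2*(7/2 - 3*sqrt(5)/2)*conj(1) + 5*(1)*conj(-1)]
      = (1/10)[(11) + (3*sqrt(5) + 7) + (7 - 3*sqrt(5)) + (-5)] = 20/10 = 2
  <chi_rho, chi_3> = (1/10)[1*(11)*conj(2) + 2*(3*sqrt(5)/2 + 7/2)*conj(-1/2 + sqrt(5)/2) + 2*(7/2 - 3*sqrt(5)/2)*conj(-sqrt(5)/2 - 1/2) + 5*(1)*conj(0)]
      = (1/10)[(22) + (4 + 2*sqrt(5)) + (4 - 2*sqrt(5)) + (0)] = 30/10 = 3
  <chi_rho, chi_4> = (1/10)[1*(11)*conj(2) + 2*(3*sqrt(5)/2 + 7/2)*conj(-sqrt(5)/2 - 1/2) + 2*(7/2 - 3*sqrt(5)/2)*conj(-1/2 + sqrt(5)/2) + 5*(1)*conj(0)]
      = (1/10)[(22) + (-5*sqrt(5) - 11) + (-11 + 5*sqrt(5)) + (0)] = 0/10 = 0
Dimension check: dim(rho) = sum (mult * dim) = 3*1 + 2*1 + 3*2 + 0*2 = 11 = chi_rho(e) = 11.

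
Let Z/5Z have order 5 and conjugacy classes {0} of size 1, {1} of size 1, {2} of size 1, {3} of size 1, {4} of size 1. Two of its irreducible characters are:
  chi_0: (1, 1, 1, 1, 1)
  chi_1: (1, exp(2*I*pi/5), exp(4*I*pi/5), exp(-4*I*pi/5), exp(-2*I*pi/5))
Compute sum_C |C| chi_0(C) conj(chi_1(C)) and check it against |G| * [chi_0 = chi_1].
Sum = 0; so <chi_0, chi_1> = 0 (distinct irreducibles are orthogonal).

Derivation: Compute term by term over conjugacy classes (|C| * chi_0(C) * conj(chi_1(C))):
  1*(1)*conj(1) + 1*(1)*conj(exp(2*I*pi/5)) + 1*(1)*conj(exp(4*I*pi/5)) + 1*(1)*conj(exp(-4*I*pi/5)) + 1*(1)*conj(exp(-2*I*pi/5))
  = (1) + (exp(-2*I*pi/5)) + (exp(-4*I*pi/5)) + (exp(4*I*pi/5)) + (exp(2*I*pi/5))
  = 0.
(Exp terms are combined using exp(i*s)*conj(exp(i*t)) = exp(i*(s-t)), and sums of them are collapsed using the identity that for every m > 1 the m distinct m-th roots of unity sum to 0, e.g. 1 + exp(2*I*pi/3) + exp(-2*I*pi/3) = 0.)
Dividing by |G| = 5 gives 0/5 = 0, matching the row-orthogonality relation <chi_0, chi_1> = [chi_0 = chi_1].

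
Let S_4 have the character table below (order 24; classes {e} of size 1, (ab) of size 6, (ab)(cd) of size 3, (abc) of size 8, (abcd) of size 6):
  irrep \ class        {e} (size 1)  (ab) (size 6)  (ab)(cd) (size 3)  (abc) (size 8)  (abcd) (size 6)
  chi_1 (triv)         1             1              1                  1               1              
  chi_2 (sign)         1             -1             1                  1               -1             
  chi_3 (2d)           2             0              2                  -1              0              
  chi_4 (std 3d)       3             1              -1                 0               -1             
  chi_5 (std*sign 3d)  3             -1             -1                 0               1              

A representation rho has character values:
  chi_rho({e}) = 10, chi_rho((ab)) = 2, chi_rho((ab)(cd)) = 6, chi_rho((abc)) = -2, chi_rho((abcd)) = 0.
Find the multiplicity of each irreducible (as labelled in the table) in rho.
Multiplicities: chi_1: 1, chi_2: 0, chi_3: 3, chi_4: 1, chi_5: 0.

Proof sketch: Use <chi_rho, chi> = (1/|G|) sum_C |C| * chi_rho(C) * conj(chi(C)) with |G| = 24 for each irreducible chi in the table:
  <chi_rho, chi_1> = (1/24)[1*(10)*conj(1) + 6*(2)*conj(1) + 3*(6)*conj(1) + 8*(-2)*conj(1) + 6*(0)*conj(1)]
      = (1/24)[(10) + (12) + (18) + (-16) + (0)] = 24/24 = 1
  <chi_rho, chi_2> = (1/24)[1*(10)*conj(1) + 6*(2)*conj(-1) + 3*(6)*conj(1) + 8*(-2)*conj(1) + 6*(0)*conj(-1)]
      = (1/24)[(10) + (-12) + (18) + (-16) + (0)] = 0/24 = 0
  <chi_rho, chi_3> = (1/24)[1*(10)*conj(2) + 6*(2)*conj(0) + 3*(6)*conj(2) + 8*(-2)*conj(-1) + 6*(0)*conj(0)]
      = (1/24)[(20) + (0) + (36) + (16) + (0)] = 72/24 = 3
  <chi_rho, chi_4> = (1/24)[1*(10)*conj(3) + 6*(2)*conj(1) + 3*(6)*conj(-1) + 8*(-2)*conj(0) + 6*(0)*conj(-1)]
      = (1/24)[(30) + (12) + (-18) + (0) + (0)] = 24/24 = 1
  <chi_rho, chi_5> = (1/24)[1*(10)*conj(3) + 6*(2)*conj(-1) + 3*(6)*conj(-1) + 8*(-2)*conj(0) + 6*(0)*conj(1)]
      = (1/24)[(30) + (-12) + (-18) + (0) + (0)] = 0/24 = 0
Dimension check: dim(rho) = sum (mult * dim) = 1*1 + 0*1 + 3*2 + 1*3 + 0*3 = 10 = chi_rho(e) = 10.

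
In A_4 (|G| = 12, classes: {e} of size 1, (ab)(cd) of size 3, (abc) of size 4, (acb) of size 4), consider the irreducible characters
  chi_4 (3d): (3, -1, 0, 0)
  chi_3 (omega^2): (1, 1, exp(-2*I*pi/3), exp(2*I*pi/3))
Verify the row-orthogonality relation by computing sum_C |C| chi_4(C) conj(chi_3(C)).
Sum = 0; so <chi_4, chi_3> = 0 (distinct irreducibles are orthogonal).

Argument: Compute term by term over conjugacy classes (|C| * chi_4(C) * conj(chi_3(C))):
  1*(3)*conj(1) + 3*(-1)*conj(1) + 4*(0)*conj(exp(-2*I*pi/3)) + 4*(0)*conj(exp(2*I*pi/3))
  = (3) + (-3) + (0) + (0)
  = 0.
(Exp terms are combined using exp(i*s)*conj(exp(i*t)) = exp(i*(s-t)), and sums of them are collapsed using the identity that for every m > 1 the m distinct m-th roots of unity sum to 0, e.g. 1 + exp(2*I*pi/3) + exp(-2*I*pi/3) = 0.)
Dividing by |G| = 12 gives 0/12 = 0, matching the row-orthogonality relation <chi_4, chi_3> = [chi_4 = chi_3].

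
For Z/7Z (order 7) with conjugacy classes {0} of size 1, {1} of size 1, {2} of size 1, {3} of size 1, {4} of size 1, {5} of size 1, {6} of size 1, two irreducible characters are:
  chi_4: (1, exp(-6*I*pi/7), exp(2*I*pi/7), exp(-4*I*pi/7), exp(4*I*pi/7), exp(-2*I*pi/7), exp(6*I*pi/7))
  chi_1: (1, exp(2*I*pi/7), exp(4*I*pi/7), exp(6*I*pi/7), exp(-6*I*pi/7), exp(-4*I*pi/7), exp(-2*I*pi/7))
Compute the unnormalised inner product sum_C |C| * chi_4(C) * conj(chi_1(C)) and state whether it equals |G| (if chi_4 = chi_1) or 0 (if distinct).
Sum = 0; so <chi_4, chi_1> = 0 (distinct irreducibles are orthogonal).

Explanation: Compute term by term over conjugacy classes (|C| * chi_4(C) * conj(chi_1(C))):
  1*(1)*conj(1) + 1*(exp(-6*I*pi/7))*conj(exp(2*I*pi/7)) + 1*(exp(2*I*pi/7))*conj(exp(4*I*pi/7)) + 1*(exp(-4*I*pi/7))*conj(exp(6*I*pi/7)) + 1*(exp(4*I*pi/7))*conj(exp(-6*I*pi/7)) + 1*(exp(-2*I*pi/7))*conj(exp(-4*I*pi/7)) + 1*(exp(6*I*pi/7))*conj(exp(-2*I*pi/7))
  = (1) + (exp(6*I*pi/7)) + (exp(-2*I*pi/7)) + (exp(4*I*pi/7)) + (exp(-4*I*pi/7)) + (exp(2*I*pi/7)) + (exp(-6*I*pi/7))
  = 0.
(Exp terms are combined using exp(i*s)*conj(exp(i*t)) = exp(i*(s-t)), and sums of them are collapsed using the identity that for every m > 1 the m distinct m-th roots of unity sum to 0, e.g. 1 + exp(2*I*pi/3) + exp(-2*I*pi/3) = 0.)
Dividing by |G| = 7 gives 0/7 = 0, matching the row-orthogonality relation <chi_4, chi_1> = [chi_4 = chi_1].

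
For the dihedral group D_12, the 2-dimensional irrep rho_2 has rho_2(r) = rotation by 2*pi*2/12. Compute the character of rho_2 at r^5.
chi_{rho_2}(r^5) = 2*cos(2*pi*2*5/12) = 1

Details: rho_2(r^5) is rotation by angle 2*pi*2*5/12, whose trace is 2*cos(2*pi*2*5/12) = 1.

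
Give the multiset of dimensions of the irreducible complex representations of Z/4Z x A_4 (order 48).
Dimensions: 1, 1, 1, 1, 1, 1, 1, 1, 1, 1, 1, 1, 3, 3, 3, 3

Proof sketch: There are 16 irreducibles (= number of conjugacy classes). Their dimensions d_i satisfy sum d_i^2 = |G| = 48: 1 + 1 + 1 + 1 + 1 + 1 + 1 + 1 + 1 + 1 + 1 + 1 + 9 + 9 + 9 + 9 = 48. (For the product with Z/4Z: each of the 4 1-dim characters of Z/4Z tensors with each irrep of A_4, giving 4 copies of each A_4-dimension.)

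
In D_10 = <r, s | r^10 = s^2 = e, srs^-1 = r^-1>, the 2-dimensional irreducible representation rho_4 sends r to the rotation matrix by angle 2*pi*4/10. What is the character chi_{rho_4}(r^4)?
chi_{rho_4}(r^4) = 2*cos(2*pi*4*4/10) = -sqrt(5)/2 - 1/2

Justification: rho_4(r^4) is rotation by angle 2*pi*4*4/10, whose trace is 2*cos(2*pi*4*4/10) = -sqrt(5)/2 - 1/2.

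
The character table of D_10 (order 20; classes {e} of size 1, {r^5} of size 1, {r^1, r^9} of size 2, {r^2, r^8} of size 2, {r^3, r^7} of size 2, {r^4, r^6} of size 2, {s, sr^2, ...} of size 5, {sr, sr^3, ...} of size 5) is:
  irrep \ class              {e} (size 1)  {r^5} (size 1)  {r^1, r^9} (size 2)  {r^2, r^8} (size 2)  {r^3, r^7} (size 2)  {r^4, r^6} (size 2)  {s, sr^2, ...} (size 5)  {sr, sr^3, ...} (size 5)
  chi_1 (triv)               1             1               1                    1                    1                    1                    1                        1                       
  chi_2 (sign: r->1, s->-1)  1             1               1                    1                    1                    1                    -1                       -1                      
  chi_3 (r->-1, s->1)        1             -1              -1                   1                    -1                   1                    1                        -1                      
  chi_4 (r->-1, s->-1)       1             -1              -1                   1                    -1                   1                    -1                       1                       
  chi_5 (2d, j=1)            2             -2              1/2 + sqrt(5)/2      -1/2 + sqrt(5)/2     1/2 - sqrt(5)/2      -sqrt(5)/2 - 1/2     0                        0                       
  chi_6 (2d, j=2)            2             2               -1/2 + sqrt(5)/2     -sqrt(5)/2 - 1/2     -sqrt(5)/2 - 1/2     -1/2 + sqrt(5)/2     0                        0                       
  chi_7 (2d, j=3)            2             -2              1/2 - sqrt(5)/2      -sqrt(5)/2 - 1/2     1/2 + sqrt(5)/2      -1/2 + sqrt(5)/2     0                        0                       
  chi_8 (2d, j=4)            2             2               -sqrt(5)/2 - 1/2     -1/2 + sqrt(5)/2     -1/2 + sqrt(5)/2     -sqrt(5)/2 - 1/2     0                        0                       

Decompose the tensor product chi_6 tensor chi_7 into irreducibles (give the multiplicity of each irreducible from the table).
chi_6 tensor chi_7 = chi_3 + chi_4 + chi_5 (all other irreducibles have multiplicity 0).

Explanation: The character of a tensor product is the pointwise product (chi_6 * chi_7)(C) = chi_6(C) * chi_7(C):
  {e}: (2)*(2), {r^5}: (2)*(-2), {r^1, r^9}: (-1/2 + sqrt(5)/2)*(1/2 - sqrt(5)/2), {r^2, r^8}: (-sqrt(5)/2 - 1/2)*(-sqrt(5)/2 - 1/2), {r^3, r^7}: (-sqrt(5)/2 - 1/2)*(1/2 + sqrt(5)/2), {r^4, r^6}: (-1/2 + sqrt(5)/2)*(-1/2 + sqrt(5)/2), {s, sr^2, ...}: (0)*(0), {sr, sr^3, ...}: (0)*(0)
so (chi_6 * chi_7) takes values
  {e} -> 4, {r^5} -> -4, {r^1, r^9} -> -3/2 + sqrt(5)/2, {r^2, r^8} -> sqrt(5)/2 + 3/2, {r^3, r^7} -> -3/2 - sqrt(5)/2, {r^4, r^6} -> 3/2 - sqrt(5)/2, {s, sr^2, ...} -> 0, {sr, sr^3, ...} -> 0.
Now take the inner product of this character with each irreducible chi from the table, <chi_6*chi_7, chi> = (1/20) sum_C |C| (chi_6*chi_7)(C) conj(chi(C)):
  <chi_6*chi_7, chi_1> = (1/20)[1*(4)*conj(1) + 1*(-4)*conj(1) + 2*(-3/2 + sqrt(5)/2)*conj(1) + 2*(sqrt(5)/2 + 3/2)*conj(1) + 2*(-3/2 - sqrt(5)/2)*conj(1) + 2*(3/2 - sqrt(5)/2)*conj(1) + 5*(0)*conj(1) + 5*(0)*conj(1)]
      = (1/20)[(4) + (-4) + (-3 + sqrt(5)) + (sqrt(5) + 3) + (-3 - sqrt(5)) + (3 - sqrt(5)) + (0) + (0)] = 0/20 = 0
  <chi_6*chi_7, chi_2> = (1/20)[1*(4)*conj(1) + 1*(-4)*conj(1) + 2*(-3/2 + sqrt(5)/2)*conj(1) + 2*(sqrt(5)/2 + 3/2)*conj(1) + 2*(-3/2 - sqrt(5)/2)*conj(1) + 2*(3/2 - sqrt(5)/2)*conj(1) + 5*(0)*conj(-1) + 5*(0)*conj(-1)]
      = (1/20)[(4) + (-4) + (-3 + sqrt(5)) + (sqrt(5) + 3) + (-3 - sqrt(5)) + (3 - sqrt(5)) + (0) + (0)] = 0/20 = 0
  <chi_6*chi_7, chi_3> = (1/20)[1*(4)*conj(1) + 1*(-4)*conj(-1) + 2*(-3/2 + sqrt(5)/2)*conj(-1) + 2*(sqrt(5)/2 + 3/2)*conj(1) + 2*(-3/2 - sqrt(5)/2)*conj(-1) + 2*(3/2 - sqrt(5)/2)*conj(1) + 5*(0)*conj(1) + 5*(0)*conj(-1)]
      = (1/20)[(4) + (4) + (3 - sqrt(5)) + (sqrt(5) + 3) + (sqrt(5) + 3) + (3 - sqrt(5)) + (0) + (0)] = 20/20 = 1
  <chi_6*chi_7, chi_4> = (1/20)[1*(4)*conj(1) + 1*(-4)*conj(-1) + 2*(-3/2 + sqrt(5)/2)*conj(-1) + 2*(sqrt(5)/2 + 3/2)*conj(1) + 2*(-3/2 - sqrt(5)/2)*conj(-1) + 2*(3/2 - sqrt(5)/2)*conj(1) + 5*(0)*conj(-1) + 5*(0)*conj(1)]
      = (1/20)[(4) + (4) + (3 - sqrt(5)) + (sqrt(5) + 3) + (sqrt(5) + 3) + (3 - sqrt(5)) + (0) + (0)] = 20/20 = 1
  <chi_6*chi_7, chi_5> = (1/20)[1*(4)*conj(2) + 1*(-4)*conj(-2) + 2*(-3/2 + sqrt(5)/2)*conj(1/2 + sqrt(5)/2) + 2*(sqrt(5)/2 + 3/2)*conj(-1/2 + sqrt(5)/2) + 2*(-3/2 - sqrt(5)/2)*conj(1/2 - sqrt(5)/2) + 2*(3/2 - sqrt(5)/2)*conj(-sqrt(5)/2 - 1/2) + 5*(0)*conj(0) + 5*(0)*conj(0)]
      = (1/20)[(8) + (8) + (1 - sqrt(5)) + (1 + sqrt(5)) + (1 + sqrt(5)) + (1 - sqrt(5)) + (0) + (0)] = 20/20 = 1
  <chi_6*chi_7, chi_6> = (1/20)[1*(4)*conj(2) + 1*(-4)*conj(2) + 2*(-3/2 + sqrt(5)/2)*conj(-1/2 + sqrt(5)/2) + 2*(sqrt(5)/2 + 3/2)*conj(-sqrt(5)/2 - 1/2) + 2*(-3/2 - sqrt(5)/2)*conj(-sqrt(5)/2 - 1/2) + 2*(3/2 - sqrt(5)/2)*conj(-1/2 + sqrt(5)/2) + 5*(0)*conj(0) + 5*(0)*conj(0)]
      = (1/20)[(8) + (-8) + (4 - 2*sqrt(5)) + (-2*sqrt(5) - 4) + (4 + 2*sqrt(5)) + (-4 + 2*sqrt(5)) + (0) + (0)] = 0/20 = 0
  <chi_6*chi_7, chi_7> = (1/20)[1*(4)*conj(2) + 1*(-4)*conj(-2) + 2*(-3/2 + sqrt(5)/2)*conj(1/2 - sqrt(5)/2) + 2*(sqrt(5)/2 + 3/2)*conj(-sqrt(5)/2 - 1/2) + 2*(-3/2 - sqrt(5)/2)*conj(1/2 + sqrt(5)/2) + 2*(3/2 - sqrt(5)/2)*conj(-1/2 + sqrt(5)/2) + 5*(0)*conj(0) + 5*(0)*conj(0)]
      = (1/20)[(8) + (8) + (-4 + 2*sqrt(5)) + (-2*sqrt(5) - 4) + (-2*sqrt(5) - 4) + (-4 + 2*sqrt(5)) + (0) + (0)] = 0/20 = 0
  <chi_6*chi_7, chi_8> = (1/20)[1*(4)*conj(2) + 1*(-4)*conj(2) + 2*(-3/2 + sqrt(5)/2)*conj(-sqrt(5)/2 - 1/2) + 2*(sqrt(5)/2 + 3/2)*conj(-1/2 + sqrt(5)/2) + 2*(-3/2 - sqrt(5)/2)*conj(-1/2 + sqrt(5)/2) + 2*(3/2 - sqrt(5)/2)*conj(-sqrt(5)/2 - 1/2) + 5*(0)*conj(0) + 5*(0)*conj(0)]
      = (1/20)[(8) + (-8) + (-1 + sqrt(5)) + (1 + sqrt(5)) + (-sqrt(5) - 1) + (1 - sqrt(5)) + (0) + (0)] = 0/20 = 0
Hence the multiplicities are chi_3: 1, chi_4: 1, chi_5: 1. Dimension check: dim(chi_6)*dim(chi_7) = 2*2 = 4 and sum (mult * dim) = 1*1 + 1*1 + 1*2 = 4.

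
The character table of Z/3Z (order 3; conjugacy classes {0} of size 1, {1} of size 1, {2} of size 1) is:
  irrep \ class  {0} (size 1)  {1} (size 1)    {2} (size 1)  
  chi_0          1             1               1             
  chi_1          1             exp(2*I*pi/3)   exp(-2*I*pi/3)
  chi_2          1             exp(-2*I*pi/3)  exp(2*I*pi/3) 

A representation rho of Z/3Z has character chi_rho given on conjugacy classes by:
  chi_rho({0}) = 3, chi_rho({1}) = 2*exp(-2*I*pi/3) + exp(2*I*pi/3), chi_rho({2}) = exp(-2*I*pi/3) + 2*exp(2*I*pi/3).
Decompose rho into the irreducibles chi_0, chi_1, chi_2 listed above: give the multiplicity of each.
Multiplicities: chi_0: 0, chi_1: 1, chi_2: 2.

Solution. Use <chi_rho, chi> = (1/|G|) sum_C |C| * chi_rho(C) * conj(chi(C)) with |G| = 3 for each irreducible chi in the table:
  <chi_rho, chi_0> = (1/3)[1*(3)*conj(1) + 1*(2*exp(-2*I*pi/3) + exp(2*I*pi/3))*conj(1) + 1*(exp(-2*I*pi/3) + 2*exp(2*I*pi/3))*conj(1)]
      = (1/3)[(3) + (2*exp(-2*I*pi/3) + exp(2*I*pi/3)) + (exp(-2*I*pi/3) + 2*exp(2*I*pi/3))] = 0/3 = 0
  <chi_rho, chi_1> = (1/3)[1*(3)*conj(1) + 1*(2*exp(-2*I*pi/3) + exp(2*I*pi/3))*conj(exp(2*I*pi/3)) + 1*(exp(-2*I*pi/3) + 2*exp(2*I*pi/3))*conj(exp(-2*I*pi/3))]
      = (1/3)[(3) + (1 + 2*exp(2*I*pi/3)) + (1 + 2*exp(-2*I*pi/3))] = 3/3 = 1
  <chi_rho, chi_2> = (1/3)[1*(3)*conj(1) + 1*(2*exp(-2*I*pi/3) + exp(2*I*pi/3))*conj(exp(-2*I*pi/3)) + 1*(exp(-2*I*pi/3) + 2*exp(2*I*pi/3))*conj(exp(2*I*pi/3))]
      = (1/3)[(3) + (2 + exp(-2*I*pi/3)) + (2 + exp(2*I*pi/3))] = 6/3 = 2
(Exp terms are combined using exp(i*s)*conj(exp(i*t)) = exp(i*(s-t)), and sums of them are collapsed using the identity that for every m > 1 the m distinct m-th roots of unity sum to 0, e.g. 1 + exp(2*I*pi/3) + exp(-2*I*pi/3) = 0.)
Dimension check: dim(rho) = sum (mult * dim) = 0*1 + 1*1 + 2*1 = 3 = chi_rho(e) = 3.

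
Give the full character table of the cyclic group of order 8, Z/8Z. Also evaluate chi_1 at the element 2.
Character table of Z/8Z (irreps indexed chi_0,...,chi_7 with chi_k(m) = zeta_8^(k*m), zeta_8 = exp(2*pi*i/8)):
  irrep \ class  {0} (size 1)  {1} (size 1)    {2} (size 1)  {3} (size 1)    {4} (size 1)  {5} (size 1)    {6} (size 1)  {7} (size 1)  
  chi_0          1             1               1             1               1             1               1             1             
  chi_1          1             exp(I*pi/4)     I             exp(3*I*pi/4)   -1            exp(-3*I*pi/4)  -I            exp(-I*pi/4)  
  chi_2          1             I               -1            -I              1             I               -1            -I            
  chi_3          1             exp(3*I*pi/4)   -I            exp(I*pi/4)     -1            exp(-I*pi/4)    I             exp(-3*I*pi/4)
  chi_4          1             -1              1             -1              1             -1              1             -1            
  chi_5          1             exp(-3*I*pi/4)  I             exp(-I*pi/4)    -1            exp(I*pi/4)     -I            exp(3*I*pi/4) 
  chi_6          1             -I              -1            I               1             -I              -1            I             
  chi_7          1             exp(-I*pi/4)    -I            exp(-3*I*pi/4)  -1            exp(3*I*pi/4)   I             exp(I*pi/4)   

Spot check: chi_1(2) = zeta_8^(1*2) = zeta_8^2 = I.

Details: Z/8Z is abelian, so all 8 irreducible complex representations are 1-dimensional. They are given by chi_k(m) = zeta_8^(k*m) for k = 0,...,7. Row orthogonality: sum_m chi_k(m) conj(chi_l(m)) = 8 * [k = l].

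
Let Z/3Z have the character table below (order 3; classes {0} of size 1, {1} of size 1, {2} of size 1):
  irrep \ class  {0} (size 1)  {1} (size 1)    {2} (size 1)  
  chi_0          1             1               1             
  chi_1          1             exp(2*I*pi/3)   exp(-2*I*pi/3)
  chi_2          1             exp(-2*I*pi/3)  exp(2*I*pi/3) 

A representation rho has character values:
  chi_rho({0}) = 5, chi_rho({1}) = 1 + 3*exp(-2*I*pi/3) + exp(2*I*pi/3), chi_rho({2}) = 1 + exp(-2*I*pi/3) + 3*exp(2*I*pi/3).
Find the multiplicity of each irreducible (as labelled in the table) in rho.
Multiplicities: chi_0: 1, chi_1: 1, chi_2: 3.

Details: Use <chi_rho, chi> = (1/|G|) sum_C |C| * chi_rho(C) * conj(chi(C)) with |G| = 3 for each irreducible chi in the table:
  <chi_rho, chi_0> = (1/3)[1*(5)*conj(1) + 1*(1 + 3*exp(-2*I*pi/3) + exp(2*I*pi/3))*conj(1) + 1*(1 + exp(-2*I*pi/3) + 3*exp(2*I*pi/3))*conj(1)]
      = (1/3)[(5) + (1 + 3*exp(-2*I*pi/3) + exp(2*I*pi/3)) + (1 + exp(-2*I*pi/3) + 3*exp(2*I*pi/3))] = 3/3 = 1
  <chi_rho, chi_1> = (1/3)[1*(5)*conj(1) + 1*(1 + 3*exp(-2*I*pi/3) + exp(2*I*pi/3))*conj(exp(2*I*pi/3)) + 1*(1 + exp(-2*I*pi/3) + 3*exp(2*I*pi/3))*conj(exp(-2*I*pi/3))]
      = (1/3)[(5) + (1 + exp(-2*I*pi/3) + 3*exp(2*I*pi/3)) + (1 + 3*exp(-2*I*pi/3) + exp(2*I*pi/3))] = 3/3 = 1
  <chi_rho, chi_2> = (1/3)[1*(5)*conj(1) + 1*(1 + 3*exp(-2*I*pi/3) + exp(2*I*pi/3))*conj(exp(-2*I*pi/3)) + 1*(1 + exp(-2*I*pi/3) + 3*exp(2*I*pi/3))*conj(exp(2*I*pi/3))]
      = (1/3)[(5) + (2) + (2)] = 9/3 = 3
(Exp terms are combined using exp(i*s)*conj(exp(i*t)) = exp(i*(s-t)), and sums of them are collapsed using the identity that for every m > 1 the m distinct m-th roots of unity sum to 0, e.g. 1 + exp(2*I*pi/3) + exp(-2*I*pi/3) = 0.)
Dimension check: dim(rho) = sum (mult * dim) = 1*1 + 1*1 + 3*1 = 5 = chi_rho(e) = 5.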